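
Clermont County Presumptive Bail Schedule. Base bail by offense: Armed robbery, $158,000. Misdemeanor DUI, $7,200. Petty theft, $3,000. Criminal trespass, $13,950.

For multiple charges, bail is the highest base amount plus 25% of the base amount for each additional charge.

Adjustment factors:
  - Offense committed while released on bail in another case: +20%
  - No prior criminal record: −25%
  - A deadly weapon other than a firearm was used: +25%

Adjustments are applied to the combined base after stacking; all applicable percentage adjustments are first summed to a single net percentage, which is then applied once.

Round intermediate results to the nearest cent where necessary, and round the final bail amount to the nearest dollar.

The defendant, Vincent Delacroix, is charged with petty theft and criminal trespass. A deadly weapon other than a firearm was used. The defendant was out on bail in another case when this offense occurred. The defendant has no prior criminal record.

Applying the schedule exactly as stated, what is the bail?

$17,640

Base amounts from the schedule: petty theft $3,000; criminal trespass $13,950.
Stacking rule: highest base plus 25% of each additional charge. Highest is criminal trespass at $13,950. Additional: $3,000 × 25% = $750. Combined base = $13,950 + $750 = $14,700.
Net percentage adjustment: +20% −25% +25% = +20%. $14,700 × 1.2 = $17,640.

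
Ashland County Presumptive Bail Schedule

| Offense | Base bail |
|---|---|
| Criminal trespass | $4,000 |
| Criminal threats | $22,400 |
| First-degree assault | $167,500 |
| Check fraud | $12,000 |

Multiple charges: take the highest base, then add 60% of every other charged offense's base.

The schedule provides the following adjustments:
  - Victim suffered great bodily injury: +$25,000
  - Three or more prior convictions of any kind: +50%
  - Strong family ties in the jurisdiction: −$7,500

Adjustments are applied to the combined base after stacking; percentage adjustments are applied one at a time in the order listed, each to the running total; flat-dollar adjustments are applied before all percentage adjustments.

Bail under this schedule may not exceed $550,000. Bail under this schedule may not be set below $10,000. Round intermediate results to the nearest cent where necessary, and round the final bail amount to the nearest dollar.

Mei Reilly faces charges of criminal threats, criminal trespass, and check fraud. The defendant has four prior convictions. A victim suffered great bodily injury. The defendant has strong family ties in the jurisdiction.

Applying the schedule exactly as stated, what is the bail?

$74,250

Base amounts from the schedule: criminal threats $22,400; criminal trespass $4,000; check fraud $12,000.
Stacking rule: highest base plus 60% of each additional charge. Highest is criminal threats at $22,400. Additional: $4,000 × 60% = $2,400; $12,000 × 60% = $7,200. Combined base = $22,400 + $9,600 = $32,000.
Victim suffered great bodily injury (+$25,000 flat): $32,000 + $25,000 = $57,000.
Strong family ties in the jurisdiction (−$7,500 flat): $57,000 − $7,500 = $49,500.
Three or more prior convictions of any kind (+50%): $49,500 × 1.5 = $74,250.
$74,250 is within the $550,000 maximum.
$74,250 is at or above the $10,000 minimum.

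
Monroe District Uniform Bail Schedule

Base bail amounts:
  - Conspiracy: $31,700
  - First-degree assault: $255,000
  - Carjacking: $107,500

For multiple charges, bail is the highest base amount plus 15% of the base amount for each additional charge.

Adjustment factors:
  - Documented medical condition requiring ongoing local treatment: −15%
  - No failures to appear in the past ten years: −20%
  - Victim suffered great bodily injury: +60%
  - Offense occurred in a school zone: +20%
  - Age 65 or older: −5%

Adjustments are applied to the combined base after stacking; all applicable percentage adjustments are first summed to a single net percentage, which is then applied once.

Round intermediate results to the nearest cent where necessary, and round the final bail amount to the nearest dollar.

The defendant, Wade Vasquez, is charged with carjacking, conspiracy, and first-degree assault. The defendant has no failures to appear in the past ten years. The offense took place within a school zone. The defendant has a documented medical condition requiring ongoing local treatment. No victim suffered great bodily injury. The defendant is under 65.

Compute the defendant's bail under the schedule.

Base amounts from the schedule: carjacking $107,500; conspiracy $31,700; first-degree assault $255,000.
Stacking rule: highest base plus 15% of each additional charge. Highest is first-degree assault at $255,000. Additional: $107,500 × 15% = $16,125; $31,700 × 15% = $4,755. Combined base = $255,000 + $20,880 = $275,880.
Net percentage adjustment: −15% −20% +20% = −15%. $275,880 × 0.85 = $234,498.

$234,498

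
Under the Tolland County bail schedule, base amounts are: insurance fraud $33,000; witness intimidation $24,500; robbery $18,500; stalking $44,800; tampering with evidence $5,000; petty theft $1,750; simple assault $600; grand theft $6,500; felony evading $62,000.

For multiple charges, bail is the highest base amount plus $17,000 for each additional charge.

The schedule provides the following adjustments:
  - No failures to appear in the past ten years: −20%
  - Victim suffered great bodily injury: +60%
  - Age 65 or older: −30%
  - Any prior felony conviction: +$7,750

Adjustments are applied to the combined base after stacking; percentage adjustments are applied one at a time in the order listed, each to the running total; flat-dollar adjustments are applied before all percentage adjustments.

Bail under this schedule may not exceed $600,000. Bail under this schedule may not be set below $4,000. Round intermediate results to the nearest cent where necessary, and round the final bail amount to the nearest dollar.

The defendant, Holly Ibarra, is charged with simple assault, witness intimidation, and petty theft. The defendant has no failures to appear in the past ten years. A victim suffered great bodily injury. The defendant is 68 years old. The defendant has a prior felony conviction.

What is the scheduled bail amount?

Base amounts from the schedule: simple assault $600; witness intimidation $24,500; petty theft $1,750.
Stacking rule: highest base plus $17,000 per additional charge. Highest is witness intimidation at $24,500; 2 additional charges → +$34,000. Combined base = $58,500.
Any prior felony conviction (+$7,750 flat): $58,500 + $7,750 = $66,250.
No failures to appear in the past ten years (−20%): $66,250 × 0.8 = $53,000.
Victim suffered great bodily injury (+60%): $53,000 × 1.6 = $84,800.
Age 65 or older (−30%): $84,800 × 0.7 = $59,360.
$59,360 is within the $600,000 maximum.
$59,360 is at or above the $4,000 minimum.

$59,360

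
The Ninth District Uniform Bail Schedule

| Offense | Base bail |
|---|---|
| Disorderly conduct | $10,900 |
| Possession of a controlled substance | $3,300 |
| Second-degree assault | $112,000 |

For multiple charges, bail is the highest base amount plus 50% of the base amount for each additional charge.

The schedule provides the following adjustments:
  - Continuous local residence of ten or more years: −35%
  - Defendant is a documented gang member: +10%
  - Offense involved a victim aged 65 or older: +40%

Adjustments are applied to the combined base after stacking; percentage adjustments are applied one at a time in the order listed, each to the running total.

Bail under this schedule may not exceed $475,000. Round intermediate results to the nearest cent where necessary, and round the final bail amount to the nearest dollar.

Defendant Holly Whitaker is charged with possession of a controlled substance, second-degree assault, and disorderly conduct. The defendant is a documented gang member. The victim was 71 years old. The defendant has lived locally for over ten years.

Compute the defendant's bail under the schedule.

Base amounts from the schedule: possession of a controlled substance $3,300; second-degree assault $112,000; disorderly conduct $10,900.
Stacking rule: highest base plus 50% of each additional charge. Highest is second-degree assault at $112,000. Additional: $3,300 × 50% = $1,650; $10,900 × 50% = $5,450. Combined base = $112,000 + $7,100 = $119,100.
Continuous local residence of ten or more years (−35%): $119,100 × 0.65 = $77,415.
Defendant is a documented gang member (+10%): $77,415 × 1.1 = $85,156.50.
Offense involved a victim aged 65 or older (+40%): $85,156.50 × 1.4 = $119,219.10.
$119,219.10 is within the $475,000 maximum.
Rounded to the nearest dollar: $119,219.

$119,219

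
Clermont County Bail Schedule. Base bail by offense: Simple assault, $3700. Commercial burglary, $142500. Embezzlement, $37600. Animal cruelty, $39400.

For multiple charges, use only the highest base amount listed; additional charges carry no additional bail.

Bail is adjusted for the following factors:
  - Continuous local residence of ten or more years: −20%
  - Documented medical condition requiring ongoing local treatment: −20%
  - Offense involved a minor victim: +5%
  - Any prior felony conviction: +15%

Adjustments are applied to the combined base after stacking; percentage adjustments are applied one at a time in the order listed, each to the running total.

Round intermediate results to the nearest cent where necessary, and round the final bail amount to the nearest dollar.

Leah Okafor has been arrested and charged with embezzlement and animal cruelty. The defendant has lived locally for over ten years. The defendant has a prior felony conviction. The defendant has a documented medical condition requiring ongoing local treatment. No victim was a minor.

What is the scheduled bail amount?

$28998

Base amounts from the schedule: embezzlement $37600; animal cruelty $39400.
Stacking rule: use the highest base only. Highest is animal cruelty at $39400. Combined base = $39400.
Continuous local residence of ten or more years (−20%): $39400 × 0.8 = $31520.
Documented medical condition requiring ongoing local treatment (−20%): $31520 × 0.8 = $25216.
Any prior felony conviction (+15%): $25216 × 1.15 = $28998.40.
Rounded to the nearest dollar: $28998.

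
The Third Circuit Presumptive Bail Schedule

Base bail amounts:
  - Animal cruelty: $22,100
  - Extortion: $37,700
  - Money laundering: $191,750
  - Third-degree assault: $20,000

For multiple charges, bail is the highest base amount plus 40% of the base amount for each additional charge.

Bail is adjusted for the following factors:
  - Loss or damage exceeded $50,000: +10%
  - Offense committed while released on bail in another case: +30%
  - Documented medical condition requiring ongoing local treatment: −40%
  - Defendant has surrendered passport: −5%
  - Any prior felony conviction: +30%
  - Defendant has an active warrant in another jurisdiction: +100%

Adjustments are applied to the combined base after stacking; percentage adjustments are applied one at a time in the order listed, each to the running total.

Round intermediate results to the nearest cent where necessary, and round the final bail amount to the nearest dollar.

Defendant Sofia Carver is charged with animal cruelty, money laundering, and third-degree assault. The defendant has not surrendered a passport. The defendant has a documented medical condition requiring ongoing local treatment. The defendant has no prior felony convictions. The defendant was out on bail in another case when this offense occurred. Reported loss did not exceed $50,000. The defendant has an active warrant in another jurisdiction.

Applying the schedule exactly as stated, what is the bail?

Base amounts from the schedule: animal cruelty $22,100; money laundering $191,750; third-degree assault $20,000.
Stacking rule: highest base plus 40% of each additional charge. Highest is money laundering at $191,750. Additional: $22,100 × 40% = $8,840; $20,000 × 40% = $8,000. Combined base = $191,750 + $16,840 = $208,590.
Offense committed while released on bail in another case (+30%): $208,590 × 1.3 = $271,167.
Documented medical condition requiring ongoing local treatment (−40%): $271,167 × 0.6 = $162,700.20.
Defendant has an active warrant in another jurisdiction (+100%): $162,700.20 × 2 = $325,400.40.
Rounded to the nearest dollar: $325,400.

$325,400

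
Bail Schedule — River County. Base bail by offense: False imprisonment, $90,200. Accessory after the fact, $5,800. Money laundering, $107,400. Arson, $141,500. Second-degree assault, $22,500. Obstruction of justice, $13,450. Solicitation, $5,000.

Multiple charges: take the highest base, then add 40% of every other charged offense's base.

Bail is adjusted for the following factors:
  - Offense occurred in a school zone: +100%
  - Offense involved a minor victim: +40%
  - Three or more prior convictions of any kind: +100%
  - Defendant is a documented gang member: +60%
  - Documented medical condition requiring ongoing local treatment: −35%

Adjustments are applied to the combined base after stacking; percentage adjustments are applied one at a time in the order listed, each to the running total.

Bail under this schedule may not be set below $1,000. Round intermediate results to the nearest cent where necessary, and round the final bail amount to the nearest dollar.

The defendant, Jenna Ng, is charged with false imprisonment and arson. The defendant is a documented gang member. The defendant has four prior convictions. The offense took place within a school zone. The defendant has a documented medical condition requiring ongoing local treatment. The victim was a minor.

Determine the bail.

$1,034,226

Base amounts from the schedule: false imprisonment $90,200; arson $141,500.
Stacking rule: highest base plus 40% of each additional charge. Highest is arson at $141,500. Additional: $90,200 × 40% = $36,080. Combined base = $141,500 + $36,080 = $177,580.
Offense occurred in a school zone (+100%): $177,580 × 2 = $355,160.
Offense involved a minor victim (+40%): $355,160 × 1.4 = $497,224.
Three or more prior convictions of any kind (+100%): $497,224 × 2 = $994,448.
Defendant is a documented gang member (+60%): $994,448 × 1.6 = $1,591,116.80.
Documented medical condition requiring ongoing local treatment (−35%): $1,591,116.80 × 0.65 = $1,034,225.92.
$1,034,225.92 is at or above the $1,000 minimum.
Rounded to the nearest dollar: $1,034,226.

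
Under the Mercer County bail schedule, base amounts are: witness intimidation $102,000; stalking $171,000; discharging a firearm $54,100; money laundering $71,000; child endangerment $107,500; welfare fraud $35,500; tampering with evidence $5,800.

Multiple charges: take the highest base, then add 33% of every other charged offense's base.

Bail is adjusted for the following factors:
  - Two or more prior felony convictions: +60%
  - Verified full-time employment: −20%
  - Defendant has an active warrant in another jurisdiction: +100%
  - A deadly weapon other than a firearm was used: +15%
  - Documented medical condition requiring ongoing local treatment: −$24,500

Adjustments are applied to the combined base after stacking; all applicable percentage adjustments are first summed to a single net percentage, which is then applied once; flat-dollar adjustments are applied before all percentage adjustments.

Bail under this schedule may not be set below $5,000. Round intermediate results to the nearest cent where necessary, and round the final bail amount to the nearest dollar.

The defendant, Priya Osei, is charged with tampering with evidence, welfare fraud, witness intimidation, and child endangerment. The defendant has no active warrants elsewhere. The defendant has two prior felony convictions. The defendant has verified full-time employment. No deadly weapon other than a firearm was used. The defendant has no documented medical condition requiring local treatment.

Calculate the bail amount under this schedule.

$216,705

Base amounts from the schedule: tampering with evidence $5,800; welfare fraud $35,500; witness intimidation $102,000; child endangerment $107,500.
Stacking rule: highest base plus 33% of each additional charge. Highest is child endangerment at $107,500. Additional: $5,800 × 33% = $1,914; $35,500 × 33% = $11,715; $102,000 × 33% = $33,660. Combined base = $107,500 + $47,289 = $154,789.
Net percentage adjustment: +60% −20% = +40%. $154,789 × 1.4 = $216,704.60.
$216,704.60 is at or above the $5,000 minimum.
Rounded to the nearest dollar: $216,705.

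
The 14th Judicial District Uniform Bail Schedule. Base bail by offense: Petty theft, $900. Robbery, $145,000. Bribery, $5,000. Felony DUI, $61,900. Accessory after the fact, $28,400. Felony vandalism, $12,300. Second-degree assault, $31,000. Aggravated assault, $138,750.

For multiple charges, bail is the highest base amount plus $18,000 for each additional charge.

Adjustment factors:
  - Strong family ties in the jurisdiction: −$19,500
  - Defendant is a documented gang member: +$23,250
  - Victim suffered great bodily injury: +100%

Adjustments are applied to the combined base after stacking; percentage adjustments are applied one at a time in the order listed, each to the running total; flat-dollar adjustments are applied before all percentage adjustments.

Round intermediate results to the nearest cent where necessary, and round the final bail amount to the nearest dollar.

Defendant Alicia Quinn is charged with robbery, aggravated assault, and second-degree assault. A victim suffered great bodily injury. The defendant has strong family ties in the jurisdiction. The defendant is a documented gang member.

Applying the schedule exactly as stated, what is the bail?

$369,500

Base amounts from the schedule: robbery $145,000; aggravated assault $138,750; second-degree assault $31,000.
Stacking rule: highest base plus $18,000 per additional charge. Highest is robbery at $145,000; 2 additional charges → +$36,000. Combined base = $181,000.
Strong family ties in the jurisdiction (−$19,500 flat): $181,000 − $19,500 = $161,500.
Defendant is a documented gang member (+$23,250 flat): $161,500 + $23,250 = $184,750.
Victim suffered great bodily injury (+100%): $184,750 × 2 = $369,500.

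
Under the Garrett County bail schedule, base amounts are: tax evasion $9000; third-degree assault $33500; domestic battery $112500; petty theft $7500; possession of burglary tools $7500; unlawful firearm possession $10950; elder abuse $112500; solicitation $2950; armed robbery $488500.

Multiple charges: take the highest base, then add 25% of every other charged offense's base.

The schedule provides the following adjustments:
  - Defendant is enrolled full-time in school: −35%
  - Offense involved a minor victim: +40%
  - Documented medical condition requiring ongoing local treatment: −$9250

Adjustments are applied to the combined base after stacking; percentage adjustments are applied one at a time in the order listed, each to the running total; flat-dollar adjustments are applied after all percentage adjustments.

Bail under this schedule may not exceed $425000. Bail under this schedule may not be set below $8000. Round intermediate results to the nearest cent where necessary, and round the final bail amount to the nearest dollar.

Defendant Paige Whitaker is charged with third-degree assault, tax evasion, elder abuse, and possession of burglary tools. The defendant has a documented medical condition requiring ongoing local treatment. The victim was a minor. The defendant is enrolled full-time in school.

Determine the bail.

$104500

Base amounts from the schedule: third-degree assault $33500; tax evasion $9000; elder abuse $112500; possession of burglary tools $7500.
Stacking rule: highest base plus 25% of each additional charge. Highest is elder abuse at $112500. Additional: $33500 × 25% = $8375; $9000 × 25% = $2250; $7500 × 25% = $1875. Combined base = $112500 + $12500 = $125000.
Defendant is enrolled full-time in school (−35%): $125000 × 0.65 = $81250.
Offense involved a minor victim (+40%): $81250 × 1.4 = $113750.
Documented medical condition requiring ongoing local treatment (−$9250 flat): $113750 − $9250 = $104500.
$104500 is within the $425000 maximum.
$104500 is at or above the $8000 minimum.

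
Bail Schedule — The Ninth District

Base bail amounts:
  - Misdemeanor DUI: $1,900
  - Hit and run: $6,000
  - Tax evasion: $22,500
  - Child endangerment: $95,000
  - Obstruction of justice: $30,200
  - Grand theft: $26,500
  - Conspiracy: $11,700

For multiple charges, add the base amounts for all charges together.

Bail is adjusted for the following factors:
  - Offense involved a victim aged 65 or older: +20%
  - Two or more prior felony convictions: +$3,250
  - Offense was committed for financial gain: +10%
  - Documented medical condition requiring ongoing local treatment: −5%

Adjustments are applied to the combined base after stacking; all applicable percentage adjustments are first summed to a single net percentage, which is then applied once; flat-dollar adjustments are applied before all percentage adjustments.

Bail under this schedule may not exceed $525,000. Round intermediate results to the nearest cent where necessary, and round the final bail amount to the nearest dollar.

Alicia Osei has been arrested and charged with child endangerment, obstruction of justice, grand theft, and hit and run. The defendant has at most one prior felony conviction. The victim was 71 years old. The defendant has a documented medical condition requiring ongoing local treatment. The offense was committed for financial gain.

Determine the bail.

Base amounts from the schedule: child endangerment $95,000; obstruction of justice $30,200; grand theft $26,500; hit and run $6,000.
Stacking rule: sum of all bases. $95,000 + $30,200 + $26,500 + $6,000 = $157,700.
Net percentage adjustment: +20% +10% −5% = +25%. $157,700 × 1.25 = $197,125.
$197,125 is within the $525,000 maximum.

$197,125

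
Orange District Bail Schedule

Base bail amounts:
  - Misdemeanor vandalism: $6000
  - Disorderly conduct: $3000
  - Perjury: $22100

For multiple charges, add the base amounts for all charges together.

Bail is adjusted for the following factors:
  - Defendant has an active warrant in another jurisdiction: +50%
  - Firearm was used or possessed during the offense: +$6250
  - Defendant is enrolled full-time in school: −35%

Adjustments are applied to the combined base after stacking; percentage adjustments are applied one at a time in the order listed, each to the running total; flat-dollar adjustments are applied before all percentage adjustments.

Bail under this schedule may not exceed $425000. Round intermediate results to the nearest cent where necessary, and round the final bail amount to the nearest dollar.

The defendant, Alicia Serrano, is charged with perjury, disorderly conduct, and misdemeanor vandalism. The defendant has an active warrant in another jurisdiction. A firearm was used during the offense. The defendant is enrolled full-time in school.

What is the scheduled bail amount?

Base amounts from the schedule: perjury $22100; disorderly conduct $3000; misdemeanor vandalism $6000.
Stacking rule: sum of all bases. $22100 + $3000 + $6000 = $31100.
Firearm was used or possessed during the offense (+$6250 flat): $31100 + $6250 = $37350.
Defendant has an active warrant in another jurisdiction (+50%): $37350 × 1.5 = $56025.
Defendant is enrolled full-time in school (−35%): $56025 × 0.65 = $36416.25.
$36416.25 is within the $425000 maximum.
Rounded to the nearest dollar: $36416.

$36416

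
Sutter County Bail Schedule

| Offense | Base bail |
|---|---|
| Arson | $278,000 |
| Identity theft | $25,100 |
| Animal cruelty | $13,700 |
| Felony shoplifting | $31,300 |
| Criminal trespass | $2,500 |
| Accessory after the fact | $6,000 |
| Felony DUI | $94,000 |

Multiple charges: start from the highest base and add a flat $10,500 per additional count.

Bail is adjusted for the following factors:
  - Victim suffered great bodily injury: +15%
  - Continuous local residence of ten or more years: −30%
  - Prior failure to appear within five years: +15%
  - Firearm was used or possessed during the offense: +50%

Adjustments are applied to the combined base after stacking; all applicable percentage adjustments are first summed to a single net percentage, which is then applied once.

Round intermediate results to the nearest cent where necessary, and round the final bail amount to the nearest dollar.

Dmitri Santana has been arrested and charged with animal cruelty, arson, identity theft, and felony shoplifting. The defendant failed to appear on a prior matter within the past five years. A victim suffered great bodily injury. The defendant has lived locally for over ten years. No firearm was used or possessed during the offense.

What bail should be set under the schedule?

$309,500

Base amounts from the schedule: animal cruelty $13,700; arson $278,000; identity theft $25,100; felony shoplifting $31,300.
Stacking rule: highest base plus $10,500 per additional charge. Highest is arson at $278,000; 3 additional charges → +$31,500. Combined base = $309,500.
Net percentage adjustment: +15% −30% +15% = +0%. $309,500 × 1 = $309,500.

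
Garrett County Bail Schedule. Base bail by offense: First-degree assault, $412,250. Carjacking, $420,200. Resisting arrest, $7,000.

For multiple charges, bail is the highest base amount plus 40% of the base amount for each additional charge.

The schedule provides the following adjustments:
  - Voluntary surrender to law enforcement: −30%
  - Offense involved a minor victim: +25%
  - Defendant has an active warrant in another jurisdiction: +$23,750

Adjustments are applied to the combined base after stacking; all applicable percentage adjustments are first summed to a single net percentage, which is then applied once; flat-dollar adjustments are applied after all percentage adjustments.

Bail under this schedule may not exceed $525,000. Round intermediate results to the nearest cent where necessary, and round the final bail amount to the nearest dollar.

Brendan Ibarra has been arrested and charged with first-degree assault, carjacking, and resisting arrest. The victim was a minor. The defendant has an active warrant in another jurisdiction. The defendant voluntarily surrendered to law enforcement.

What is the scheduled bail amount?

Base amounts from the schedule: first-degree assault $412,250; carjacking $420,200; resisting arrest $7,000.
Stacking rule: highest base plus 40% of each additional charge. Highest is carjacking at $420,200. Additional: $412,250 × 40% = $164,900; $7,000 × 40% = $2,800. Combined base = $420,200 + $167,700 = $587,900.
Net percentage adjustment: −30% +25% = −5%. $587,900 × 0.95 = $558,505.
Defendant has an active warrant in another jurisdiction (+$23,750 flat): $558,505 + $23,750 = $582,255.
Result $582,255 exceeds the maximum of $525,000; bail is capped at $525,000.

$525,000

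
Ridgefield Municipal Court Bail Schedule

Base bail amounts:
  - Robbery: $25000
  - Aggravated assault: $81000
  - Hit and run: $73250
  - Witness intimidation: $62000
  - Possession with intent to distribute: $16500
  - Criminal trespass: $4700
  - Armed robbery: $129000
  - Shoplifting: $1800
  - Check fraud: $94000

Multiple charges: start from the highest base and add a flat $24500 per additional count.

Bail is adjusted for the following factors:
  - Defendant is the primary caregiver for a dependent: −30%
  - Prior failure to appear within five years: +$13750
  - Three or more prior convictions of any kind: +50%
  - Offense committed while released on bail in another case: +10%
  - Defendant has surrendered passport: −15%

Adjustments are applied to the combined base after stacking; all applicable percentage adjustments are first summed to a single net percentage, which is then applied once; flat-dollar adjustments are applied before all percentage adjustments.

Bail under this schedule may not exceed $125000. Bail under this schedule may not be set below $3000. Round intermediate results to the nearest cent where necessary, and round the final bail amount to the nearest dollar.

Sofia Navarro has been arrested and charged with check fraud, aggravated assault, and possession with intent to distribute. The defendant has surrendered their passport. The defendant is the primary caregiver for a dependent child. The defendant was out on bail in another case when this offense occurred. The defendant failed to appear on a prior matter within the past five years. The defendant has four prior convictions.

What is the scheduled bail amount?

Base amounts from the schedule: check fraud $94000; aggravated assault $81000; possession with intent to distribute $16500.
Stacking rule: highest base plus $24500 per additional charge. Highest is check fraud at $94000; 2 additional charges → +$49000. Combined base = $143000.
Prior failure to appear within five years (+$13750 flat): $143000 + $13750 = $156750.
Net percentage adjustment: −30% +50% +10% −15% = +15%. $156750 × 1.15 = $180262.50.
Result $180262.50 exceeds the maximum of $125000; bail is capped at $125000.
$125000 is at or above the $3000 minimum.

$125000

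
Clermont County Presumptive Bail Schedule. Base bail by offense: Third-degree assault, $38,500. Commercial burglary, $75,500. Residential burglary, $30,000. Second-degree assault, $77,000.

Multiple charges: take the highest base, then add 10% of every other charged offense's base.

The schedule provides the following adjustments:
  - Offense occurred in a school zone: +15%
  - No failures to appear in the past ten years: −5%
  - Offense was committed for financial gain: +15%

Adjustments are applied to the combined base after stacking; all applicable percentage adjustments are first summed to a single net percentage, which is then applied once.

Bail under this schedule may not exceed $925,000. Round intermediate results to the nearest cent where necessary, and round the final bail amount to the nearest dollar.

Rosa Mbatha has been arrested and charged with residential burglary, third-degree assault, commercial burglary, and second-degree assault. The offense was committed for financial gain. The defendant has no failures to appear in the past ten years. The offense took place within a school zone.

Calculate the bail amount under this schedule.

$114,250

Base amounts from the schedule: residential burglary $30,000; third-degree assault $38,500; commercial burglary $75,500; second-degree assault $77,000.
Stacking rule: highest base plus 10% of each additional charge. Highest is second-degree assault at $77,000. Additional: $30,000 × 10% = $3,000; $38,500 × 10% = $3,850; $75,500 × 10% = $7,550. Combined base = $77,000 + $14,400 = $91,400.
Net percentage adjustment: +15% −5% +15% = +25%. $91,400 × 1.25 = $114,250.
$114,250 is within the $925,000 maximum.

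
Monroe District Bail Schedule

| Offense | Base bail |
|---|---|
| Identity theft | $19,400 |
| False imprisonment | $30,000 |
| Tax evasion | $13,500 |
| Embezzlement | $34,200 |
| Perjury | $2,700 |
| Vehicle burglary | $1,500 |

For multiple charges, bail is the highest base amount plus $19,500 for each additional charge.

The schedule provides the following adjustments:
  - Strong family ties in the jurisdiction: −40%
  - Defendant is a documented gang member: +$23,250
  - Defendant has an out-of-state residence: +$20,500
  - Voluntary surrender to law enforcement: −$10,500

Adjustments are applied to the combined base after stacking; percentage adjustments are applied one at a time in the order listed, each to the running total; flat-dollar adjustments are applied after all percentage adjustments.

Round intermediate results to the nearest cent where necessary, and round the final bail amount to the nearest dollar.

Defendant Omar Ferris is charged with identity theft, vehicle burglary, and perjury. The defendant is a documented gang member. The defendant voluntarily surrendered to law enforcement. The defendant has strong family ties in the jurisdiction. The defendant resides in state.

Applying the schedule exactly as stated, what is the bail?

$47,790

Base amounts from the schedule: identity theft $19,400; vehicle burglary $1,500; perjury $2,700.
Stacking rule: highest base plus $19,500 per additional charge. Highest is identity theft at $19,400; 2 additional charges → +$39,000. Combined base = $58,400.
Strong family ties in the jurisdiction (−40%): $58,400 × 0.6 = $35,040.
Defendant is a documented gang member (+$23,250 flat): $35,040 + $23,250 = $58,290.
Voluntary surrender to law enforcement (−$10,500 flat): $58,290 − $10,500 = $47,790.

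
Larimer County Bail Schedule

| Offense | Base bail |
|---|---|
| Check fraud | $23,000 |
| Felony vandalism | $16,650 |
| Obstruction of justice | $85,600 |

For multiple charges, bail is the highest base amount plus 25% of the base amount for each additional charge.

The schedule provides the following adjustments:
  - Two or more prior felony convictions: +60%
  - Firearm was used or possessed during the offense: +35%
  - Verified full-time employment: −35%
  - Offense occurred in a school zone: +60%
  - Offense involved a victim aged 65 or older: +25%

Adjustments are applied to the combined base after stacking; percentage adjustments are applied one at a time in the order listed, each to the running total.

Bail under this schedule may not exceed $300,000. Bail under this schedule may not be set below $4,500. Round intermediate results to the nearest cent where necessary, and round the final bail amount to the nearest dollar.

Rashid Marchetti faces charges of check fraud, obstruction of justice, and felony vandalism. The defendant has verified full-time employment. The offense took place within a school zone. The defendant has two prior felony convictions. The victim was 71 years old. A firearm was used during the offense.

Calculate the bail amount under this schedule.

$268,199

Base amounts from the schedule: check fraud $23,000; obstruction of justice $85,600; felony vandalism $16,650.
Stacking rule: highest base plus 25% of each additional charge. Highest is obstruction of justice at $85,600. Additional: $23,000 × 25% = $5,750; $16,650 × 25% = $4,162.50. Combined base = $85,600 + $9,912.50 = $95,512.50.
Two or more prior felony convictions (+60%): $95,512.50 × 1.6 = $152,820.
Firearm was used or possessed during the offense (+35%): $152,820 × 1.35 = $206,307.
Verified full-time employment (−35%): $206,307 × 0.65 = $134,099.55.
Offense occurred in a school zone (+60%): $134,099.55 × 1.6 = $214,559.28.
Offense involved a victim aged 65 or older (+25%): $214,559.28 × 1.25 = $268,199.10.
$268,199.10 is within the $300,000 maximum.
$268,199.10 is at or above the $4,500 minimum.
Rounded to the nearest dollar: $268,199.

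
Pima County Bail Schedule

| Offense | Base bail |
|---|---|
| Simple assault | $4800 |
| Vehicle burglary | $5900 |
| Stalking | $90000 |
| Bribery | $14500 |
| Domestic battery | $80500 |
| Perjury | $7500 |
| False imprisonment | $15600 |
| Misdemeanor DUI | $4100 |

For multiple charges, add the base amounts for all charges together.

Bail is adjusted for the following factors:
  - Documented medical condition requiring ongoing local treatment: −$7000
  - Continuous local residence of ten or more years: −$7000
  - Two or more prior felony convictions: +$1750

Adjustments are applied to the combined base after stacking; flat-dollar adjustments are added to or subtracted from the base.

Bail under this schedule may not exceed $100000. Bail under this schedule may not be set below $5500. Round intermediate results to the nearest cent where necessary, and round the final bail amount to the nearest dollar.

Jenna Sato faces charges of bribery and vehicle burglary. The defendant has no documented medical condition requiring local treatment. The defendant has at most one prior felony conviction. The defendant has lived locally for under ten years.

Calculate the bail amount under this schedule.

Base amounts from the schedule: bribery $14500; vehicle burglary $5900.
Stacking rule: sum of all bases. $14500 + $5900 = $20400.
No adjustment factors apply to this defendant.
$20400 is within the $100000 maximum.
$20400 is at or above the $5500 minimum.

$20400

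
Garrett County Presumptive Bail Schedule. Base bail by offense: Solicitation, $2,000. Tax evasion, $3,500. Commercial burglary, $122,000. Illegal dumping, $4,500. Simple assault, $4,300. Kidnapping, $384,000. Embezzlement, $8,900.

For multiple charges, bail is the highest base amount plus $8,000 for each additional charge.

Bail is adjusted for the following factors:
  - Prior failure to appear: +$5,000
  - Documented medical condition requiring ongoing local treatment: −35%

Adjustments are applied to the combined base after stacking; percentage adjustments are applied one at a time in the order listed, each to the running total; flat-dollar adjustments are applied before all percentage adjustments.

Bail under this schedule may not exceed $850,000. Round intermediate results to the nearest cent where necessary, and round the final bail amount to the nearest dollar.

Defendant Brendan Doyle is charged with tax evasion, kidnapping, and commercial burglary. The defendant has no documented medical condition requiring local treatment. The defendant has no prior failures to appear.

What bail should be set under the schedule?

$400,000

Base amounts from the schedule: tax evasion $3,500; kidnapping $384,000; commercial burglary $122,000.
Stacking rule: highest base plus $8,000 per additional charge. Highest is kidnapping at $384,000; 2 additional charges → +$16,000. Combined base = $400,000.
No adjustment factors apply to this defendant.
$400,000 is within the $850,000 maximum.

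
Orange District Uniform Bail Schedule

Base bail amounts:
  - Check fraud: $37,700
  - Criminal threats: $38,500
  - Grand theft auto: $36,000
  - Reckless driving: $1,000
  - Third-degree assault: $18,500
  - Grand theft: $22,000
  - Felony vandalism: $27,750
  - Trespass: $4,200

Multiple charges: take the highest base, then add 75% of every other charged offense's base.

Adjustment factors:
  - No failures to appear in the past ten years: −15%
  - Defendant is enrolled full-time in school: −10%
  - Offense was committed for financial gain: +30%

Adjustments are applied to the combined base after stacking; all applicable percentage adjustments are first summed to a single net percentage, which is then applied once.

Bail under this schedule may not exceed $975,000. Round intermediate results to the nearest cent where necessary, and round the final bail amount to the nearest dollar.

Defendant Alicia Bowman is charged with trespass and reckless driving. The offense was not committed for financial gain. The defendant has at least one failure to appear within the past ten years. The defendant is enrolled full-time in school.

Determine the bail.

Base amounts from the schedule: trespass $4,200; reckless driving $1,000.
Stacking rule: highest base plus 75% of each additional charge. Highest is trespass at $4,200. Additional: $1,000 × 75% = $750. Combined base = $4,200 + $750 = $4,950.
Defendant is enrolled full-time in school (−10%): $4,950 × 0.9 = $4,455.
$4,455 is within the $975,000 maximum.

$4,455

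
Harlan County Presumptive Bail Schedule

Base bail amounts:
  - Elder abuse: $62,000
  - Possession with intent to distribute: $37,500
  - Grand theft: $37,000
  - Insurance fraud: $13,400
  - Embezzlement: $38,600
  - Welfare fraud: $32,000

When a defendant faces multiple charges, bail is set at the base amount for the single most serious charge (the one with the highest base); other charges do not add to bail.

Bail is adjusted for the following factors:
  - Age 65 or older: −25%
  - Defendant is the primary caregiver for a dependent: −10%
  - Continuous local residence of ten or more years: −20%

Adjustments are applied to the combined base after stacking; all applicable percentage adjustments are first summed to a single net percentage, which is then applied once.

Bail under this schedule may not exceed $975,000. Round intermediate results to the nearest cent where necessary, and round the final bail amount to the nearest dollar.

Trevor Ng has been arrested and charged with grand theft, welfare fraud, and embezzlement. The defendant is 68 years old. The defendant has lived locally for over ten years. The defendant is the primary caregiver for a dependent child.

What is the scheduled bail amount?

Base amounts from the schedule: grand theft $37,000; welfare fraud $32,000; embezzlement $38,600.
Stacking rule: use the highest base only. Highest is embezzlement at $38,600. Combined base = $38,600.
Net percentage adjustment: −25% −10% −20% = −55%. $38,600 × 0.45 = $17,370.
$17,370 is within the $975,000 maximum.

$17,370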